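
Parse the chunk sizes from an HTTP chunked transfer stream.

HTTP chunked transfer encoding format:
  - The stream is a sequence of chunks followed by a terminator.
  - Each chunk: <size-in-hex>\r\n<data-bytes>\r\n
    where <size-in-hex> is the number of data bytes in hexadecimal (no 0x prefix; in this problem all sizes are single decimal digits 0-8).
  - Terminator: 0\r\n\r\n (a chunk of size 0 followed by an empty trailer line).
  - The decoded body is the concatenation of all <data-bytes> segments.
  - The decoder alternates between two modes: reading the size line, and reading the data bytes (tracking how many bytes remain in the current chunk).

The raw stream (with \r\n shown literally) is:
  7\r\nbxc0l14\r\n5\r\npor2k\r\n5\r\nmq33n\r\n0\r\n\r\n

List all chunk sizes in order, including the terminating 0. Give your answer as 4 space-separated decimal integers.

Answer: 7 5 5 0

Derivation:
Chunk 1: stream[0..1]='7' size=0x7=7, data at stream[3..10]='bxc0l14' -> body[0..7], body so far='bxc0l14'
Chunk 2: stream[12..13]='5' size=0x5=5, data at stream[15..20]='por2k' -> body[7..12], body so far='bxc0l14por2k'
Chunk 3: stream[22..23]='5' size=0x5=5, data at stream[25..30]='mq33n' -> body[12..17], body so far='bxc0l14por2kmq33n'
Chunk 4: stream[32..33]='0' size=0 (terminator). Final body='bxc0l14por2kmq33n' (17 bytes)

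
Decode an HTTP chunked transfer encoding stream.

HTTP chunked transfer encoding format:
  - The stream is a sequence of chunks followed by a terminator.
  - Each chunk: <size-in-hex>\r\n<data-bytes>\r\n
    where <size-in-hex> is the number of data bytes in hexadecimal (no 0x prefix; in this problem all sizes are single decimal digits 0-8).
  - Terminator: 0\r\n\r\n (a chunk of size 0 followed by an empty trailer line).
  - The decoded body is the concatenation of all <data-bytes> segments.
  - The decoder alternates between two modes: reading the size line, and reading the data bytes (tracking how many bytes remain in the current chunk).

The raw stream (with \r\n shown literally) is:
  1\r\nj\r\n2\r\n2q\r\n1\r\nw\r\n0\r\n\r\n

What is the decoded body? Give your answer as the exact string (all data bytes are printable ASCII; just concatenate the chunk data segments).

Chunk 1: stream[0..1]='1' size=0x1=1, data at stream[3..4]='j' -> body[0..1], body so far='j'
Chunk 2: stream[6..7]='2' size=0x2=2, data at stream[9..11]='2q' -> body[1..3], body so far='j2q'
Chunk 3: stream[13..14]='1' size=0x1=1, data at stream[16..17]='w' -> body[3..4], body so far='j2qw'
Chunk 4: stream[19..20]='0' size=0 (terminator). Final body='j2qw' (4 bytes)

Answer: j2qw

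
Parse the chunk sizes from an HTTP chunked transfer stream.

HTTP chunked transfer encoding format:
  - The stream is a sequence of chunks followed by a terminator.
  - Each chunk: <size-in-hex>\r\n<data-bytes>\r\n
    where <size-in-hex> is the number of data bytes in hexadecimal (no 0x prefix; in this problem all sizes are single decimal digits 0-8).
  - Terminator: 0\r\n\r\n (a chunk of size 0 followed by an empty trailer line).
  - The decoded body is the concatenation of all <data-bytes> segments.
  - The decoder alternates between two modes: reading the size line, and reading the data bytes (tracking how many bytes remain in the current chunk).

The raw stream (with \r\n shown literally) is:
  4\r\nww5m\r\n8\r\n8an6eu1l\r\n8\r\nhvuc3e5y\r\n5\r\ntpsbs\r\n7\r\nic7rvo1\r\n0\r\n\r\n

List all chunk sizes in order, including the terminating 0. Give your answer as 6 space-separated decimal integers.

Chunk 1: stream[0..1]='4' size=0x4=4, data at stream[3..7]='ww5m' -> body[0..4], body so far='ww5m'
Chunk 2: stream[9..10]='8' size=0x8=8, data at stream[12..20]='8an6eu1l' -> body[4..12], body so far='ww5m8an6eu1l'
Chunk 3: stream[22..23]='8' size=0x8=8, data at stream[25..33]='hvuc3e5y' -> body[12..20], body so far='ww5m8an6eu1lhvuc3e5y'
Chunk 4: stream[35..36]='5' size=0x5=5, data at stream[38..43]='tpsbs' -> body[20..25], body so far='ww5m8an6eu1lhvuc3e5ytpsbs'
Chunk 5: stream[45..46]='7' size=0x7=7, data at stream[48..55]='ic7rvo1' -> body[25..32], body so far='ww5m8an6eu1lhvuc3e5ytpsbsic7rvo1'
Chunk 6: stream[57..58]='0' size=0 (terminator). Final body='ww5m8an6eu1lhvuc3e5ytpsbsic7rvo1' (32 bytes)

Answer: 4 8 8 5 7 0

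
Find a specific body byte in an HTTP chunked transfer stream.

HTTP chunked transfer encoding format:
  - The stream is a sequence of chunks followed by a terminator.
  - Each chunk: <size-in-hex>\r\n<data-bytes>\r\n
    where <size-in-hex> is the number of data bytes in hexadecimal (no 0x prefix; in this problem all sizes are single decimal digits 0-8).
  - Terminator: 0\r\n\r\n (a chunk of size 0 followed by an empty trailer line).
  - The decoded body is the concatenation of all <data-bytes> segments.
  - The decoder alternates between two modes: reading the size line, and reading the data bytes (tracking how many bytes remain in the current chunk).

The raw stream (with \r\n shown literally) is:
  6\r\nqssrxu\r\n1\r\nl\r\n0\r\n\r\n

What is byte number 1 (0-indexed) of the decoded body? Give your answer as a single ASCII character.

Chunk 1: stream[0..1]='6' size=0x6=6, data at stream[3..9]='qssrxu' -> body[0..6], body so far='qssrxu'
Chunk 2: stream[11..12]='1' size=0x1=1, data at stream[14..15]='l' -> body[6..7], body so far='qssrxul'
Chunk 3: stream[17..18]='0' size=0 (terminator). Final body='qssrxul' (7 bytes)
Body byte 1 = 's'

Answer: s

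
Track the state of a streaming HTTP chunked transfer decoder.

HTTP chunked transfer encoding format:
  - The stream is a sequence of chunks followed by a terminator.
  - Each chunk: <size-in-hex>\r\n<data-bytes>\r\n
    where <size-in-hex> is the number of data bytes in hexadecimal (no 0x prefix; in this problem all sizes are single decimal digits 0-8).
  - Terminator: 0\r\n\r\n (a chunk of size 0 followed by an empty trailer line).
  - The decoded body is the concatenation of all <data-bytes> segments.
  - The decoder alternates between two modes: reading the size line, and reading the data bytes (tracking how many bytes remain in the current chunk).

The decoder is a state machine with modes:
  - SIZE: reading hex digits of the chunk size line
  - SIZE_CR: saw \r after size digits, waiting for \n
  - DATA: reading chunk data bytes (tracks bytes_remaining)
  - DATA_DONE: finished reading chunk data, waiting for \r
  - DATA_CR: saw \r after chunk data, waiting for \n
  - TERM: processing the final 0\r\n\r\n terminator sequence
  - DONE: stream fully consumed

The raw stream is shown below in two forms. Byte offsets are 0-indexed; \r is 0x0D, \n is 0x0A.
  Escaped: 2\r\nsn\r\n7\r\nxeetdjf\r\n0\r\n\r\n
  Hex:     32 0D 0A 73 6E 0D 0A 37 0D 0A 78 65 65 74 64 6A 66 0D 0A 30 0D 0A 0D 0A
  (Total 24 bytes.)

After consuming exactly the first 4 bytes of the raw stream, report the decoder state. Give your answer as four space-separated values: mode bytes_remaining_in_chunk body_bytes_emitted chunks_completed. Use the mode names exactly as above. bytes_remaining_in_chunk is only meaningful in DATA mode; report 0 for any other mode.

Answer: DATA 1 1 0

Derivation:
Byte 0 = '2': mode=SIZE remaining=0 emitted=0 chunks_done=0
Byte 1 = 0x0D: mode=SIZE_CR remaining=0 emitted=0 chunks_done=0
Byte 2 = 0x0A: mode=DATA remaining=2 emitted=0 chunks_done=0
Byte 3 = 's': mode=DATA remaining=1 emitted=1 chunks_done=0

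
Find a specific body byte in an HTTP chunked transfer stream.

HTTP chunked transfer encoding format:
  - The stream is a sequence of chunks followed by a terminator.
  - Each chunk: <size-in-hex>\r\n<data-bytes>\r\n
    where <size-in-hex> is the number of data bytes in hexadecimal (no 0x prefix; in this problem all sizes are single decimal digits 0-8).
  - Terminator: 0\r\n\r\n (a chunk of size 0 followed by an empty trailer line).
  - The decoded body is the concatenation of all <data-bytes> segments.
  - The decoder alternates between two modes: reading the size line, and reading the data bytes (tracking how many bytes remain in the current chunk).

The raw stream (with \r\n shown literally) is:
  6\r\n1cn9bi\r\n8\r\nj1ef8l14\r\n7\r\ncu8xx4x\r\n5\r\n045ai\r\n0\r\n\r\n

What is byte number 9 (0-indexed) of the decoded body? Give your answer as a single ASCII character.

Chunk 1: stream[0..1]='6' size=0x6=6, data at stream[3..9]='1cn9bi' -> body[0..6], body so far='1cn9bi'
Chunk 2: stream[11..12]='8' size=0x8=8, data at stream[14..22]='j1ef8l14' -> body[6..14], body so far='1cn9bij1ef8l14'
Chunk 3: stream[24..25]='7' size=0x7=7, data at stream[27..34]='cu8xx4x' -> body[14..21], body so far='1cn9bij1ef8l14cu8xx4x'
Chunk 4: stream[36..37]='5' size=0x5=5, data at stream[39..44]='045ai' -> body[21..26], body so far='1cn9bij1ef8l14cu8xx4x045ai'
Chunk 5: stream[46..47]='0' size=0 (terminator). Final body='1cn9bij1ef8l14cu8xx4x045ai' (26 bytes)
Body byte 9 = 'f'

Answer: f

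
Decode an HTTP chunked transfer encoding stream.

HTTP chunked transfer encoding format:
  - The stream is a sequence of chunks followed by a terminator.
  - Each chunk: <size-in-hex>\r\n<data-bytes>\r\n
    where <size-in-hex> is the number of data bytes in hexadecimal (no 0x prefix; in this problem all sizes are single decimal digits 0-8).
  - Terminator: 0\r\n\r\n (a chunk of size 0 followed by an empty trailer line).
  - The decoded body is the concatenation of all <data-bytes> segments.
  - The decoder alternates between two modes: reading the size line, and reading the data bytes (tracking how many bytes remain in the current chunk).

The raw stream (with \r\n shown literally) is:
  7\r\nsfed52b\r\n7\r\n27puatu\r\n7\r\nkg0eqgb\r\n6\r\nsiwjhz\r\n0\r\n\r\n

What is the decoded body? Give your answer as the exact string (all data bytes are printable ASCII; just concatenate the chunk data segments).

Answer: sfed52b27puatukg0eqgbsiwjhz

Derivation:
Chunk 1: stream[0..1]='7' size=0x7=7, data at stream[3..10]='sfed52b' -> body[0..7], body so far='sfed52b'
Chunk 2: stream[12..13]='7' size=0x7=7, data at stream[15..22]='27puatu' -> body[7..14], body so far='sfed52b27puatu'
Chunk 3: stream[24..25]='7' size=0x7=7, data at stream[27..34]='kg0eqgb' -> body[14..21], body so far='sfed52b27puatukg0eqgb'
Chunk 4: stream[36..37]='6' size=0x6=6, data at stream[39..45]='siwjhz' -> body[21..27], body so far='sfed52b27puatukg0eqgbsiwjhz'
Chunk 5: stream[47..48]='0' size=0 (terminator). Final body='sfed52b27puatukg0eqgbsiwjhz' (27 bytes)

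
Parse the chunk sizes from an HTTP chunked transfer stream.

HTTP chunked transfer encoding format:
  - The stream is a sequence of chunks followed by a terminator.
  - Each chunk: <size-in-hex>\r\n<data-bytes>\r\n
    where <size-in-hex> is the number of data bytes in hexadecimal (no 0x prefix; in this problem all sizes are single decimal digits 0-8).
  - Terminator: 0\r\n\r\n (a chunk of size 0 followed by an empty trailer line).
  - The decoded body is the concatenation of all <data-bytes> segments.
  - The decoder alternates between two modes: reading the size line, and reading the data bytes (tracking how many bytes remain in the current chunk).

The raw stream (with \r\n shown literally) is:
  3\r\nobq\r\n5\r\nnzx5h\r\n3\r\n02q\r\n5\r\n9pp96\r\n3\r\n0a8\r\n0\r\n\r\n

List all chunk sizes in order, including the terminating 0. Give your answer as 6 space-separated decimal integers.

Chunk 1: stream[0..1]='3' size=0x3=3, data at stream[3..6]='obq' -> body[0..3], body so far='obq'
Chunk 2: stream[8..9]='5' size=0x5=5, data at stream[11..16]='nzx5h' -> body[3..8], body so far='obqnzx5h'
Chunk 3: stream[18..19]='3' size=0x3=3, data at stream[21..24]='02q' -> body[8..11], body so far='obqnzx5h02q'
Chunk 4: stream[26..27]='5' size=0x5=5, data at stream[29..34]='9pp96' -> body[11..16], body so far='obqnzx5h02q9pp96'
Chunk 5: stream[36..37]='3' size=0x3=3, data at stream[39..42]='0a8' -> body[16..19], body so far='obqnzx5h02q9pp960a8'
Chunk 6: stream[44..45]='0' size=0 (terminator). Final body='obqnzx5h02q9pp960a8' (19 bytes)

Answer: 3 5 3 5 3 0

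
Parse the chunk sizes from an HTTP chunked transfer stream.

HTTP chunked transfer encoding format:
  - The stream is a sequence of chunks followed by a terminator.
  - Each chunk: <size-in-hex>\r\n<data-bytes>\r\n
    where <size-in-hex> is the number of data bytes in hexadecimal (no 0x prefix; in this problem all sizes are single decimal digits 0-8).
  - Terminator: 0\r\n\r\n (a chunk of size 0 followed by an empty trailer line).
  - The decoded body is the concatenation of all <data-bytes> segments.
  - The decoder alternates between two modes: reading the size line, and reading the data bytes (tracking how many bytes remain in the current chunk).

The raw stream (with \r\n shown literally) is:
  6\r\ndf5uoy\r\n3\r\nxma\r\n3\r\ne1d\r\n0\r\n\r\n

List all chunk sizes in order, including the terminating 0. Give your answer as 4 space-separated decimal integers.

Chunk 1: stream[0..1]='6' size=0x6=6, data at stream[3..9]='df5uoy' -> body[0..6], body so far='df5uoy'
Chunk 2: stream[11..12]='3' size=0x3=3, data at stream[14..17]='xma' -> body[6..9], body so far='df5uoyxma'
Chunk 3: stream[19..20]='3' size=0x3=3, data at stream[22..25]='e1d' -> body[9..12], body so far='df5uoyxmae1d'
Chunk 4: stream[27..28]='0' size=0 (terminator). Final body='df5uoyxmae1d' (12 bytes)

Answer: 6 3 3 0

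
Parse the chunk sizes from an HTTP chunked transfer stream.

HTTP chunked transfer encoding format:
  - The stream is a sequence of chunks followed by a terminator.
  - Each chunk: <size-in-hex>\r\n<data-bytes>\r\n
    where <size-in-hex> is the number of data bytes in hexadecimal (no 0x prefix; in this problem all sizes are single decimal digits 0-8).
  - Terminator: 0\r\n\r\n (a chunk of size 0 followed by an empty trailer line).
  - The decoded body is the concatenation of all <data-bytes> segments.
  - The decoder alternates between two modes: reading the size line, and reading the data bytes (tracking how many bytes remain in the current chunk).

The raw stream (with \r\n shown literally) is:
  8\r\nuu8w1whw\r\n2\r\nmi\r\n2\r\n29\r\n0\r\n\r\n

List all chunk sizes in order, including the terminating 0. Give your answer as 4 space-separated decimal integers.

Answer: 8 2 2 0

Derivation:
Chunk 1: stream[0..1]='8' size=0x8=8, data at stream[3..11]='uu8w1whw' -> body[0..8], body so far='uu8w1whw'
Chunk 2: stream[13..14]='2' size=0x2=2, data at stream[16..18]='mi' -> body[8..10], body so far='uu8w1whwmi'
Chunk 3: stream[20..21]='2' size=0x2=2, data at stream[23..25]='29' -> body[10..12], body so far='uu8w1whwmi29'
Chunk 4: stream[27..28]='0' size=0 (terminator). Final body='uu8w1whwmi29' (12 bytes)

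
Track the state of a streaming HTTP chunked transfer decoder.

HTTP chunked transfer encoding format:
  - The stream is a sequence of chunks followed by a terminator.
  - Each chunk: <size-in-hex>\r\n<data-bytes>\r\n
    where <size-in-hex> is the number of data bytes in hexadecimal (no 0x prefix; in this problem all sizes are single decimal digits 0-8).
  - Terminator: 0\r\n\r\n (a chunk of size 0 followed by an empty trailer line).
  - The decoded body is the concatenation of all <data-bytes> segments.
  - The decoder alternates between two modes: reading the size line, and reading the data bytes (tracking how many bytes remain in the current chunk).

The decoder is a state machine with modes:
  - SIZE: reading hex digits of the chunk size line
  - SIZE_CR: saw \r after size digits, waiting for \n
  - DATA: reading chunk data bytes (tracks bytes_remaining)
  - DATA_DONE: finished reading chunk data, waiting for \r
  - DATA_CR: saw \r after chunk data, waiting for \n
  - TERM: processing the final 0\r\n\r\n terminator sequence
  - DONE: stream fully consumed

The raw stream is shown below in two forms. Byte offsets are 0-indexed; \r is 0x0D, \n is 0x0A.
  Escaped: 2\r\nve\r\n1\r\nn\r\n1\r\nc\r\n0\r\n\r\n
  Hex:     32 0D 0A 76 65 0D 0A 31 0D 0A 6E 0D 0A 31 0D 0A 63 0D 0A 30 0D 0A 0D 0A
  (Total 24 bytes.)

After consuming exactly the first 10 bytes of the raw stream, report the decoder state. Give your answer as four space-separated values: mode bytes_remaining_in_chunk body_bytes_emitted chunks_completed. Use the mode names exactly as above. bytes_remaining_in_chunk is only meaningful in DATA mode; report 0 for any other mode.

Byte 0 = '2': mode=SIZE remaining=0 emitted=0 chunks_done=0
Byte 1 = 0x0D: mode=SIZE_CR remaining=0 emitted=0 chunks_done=0
Byte 2 = 0x0A: mode=DATA remaining=2 emitted=0 chunks_done=0
Byte 3 = 'v': mode=DATA remaining=1 emitted=1 chunks_done=0
Byte 4 = 'e': mode=DATA_DONE remaining=0 emitted=2 chunks_done=0
Byte 5 = 0x0D: mode=DATA_CR remaining=0 emitted=2 chunks_done=0
Byte 6 = 0x0A: mode=SIZE remaining=0 emitted=2 chunks_done=1
Byte 7 = '1': mode=SIZE remaining=0 emitted=2 chunks_done=1
Byte 8 = 0x0D: mode=SIZE_CR remaining=0 emitted=2 chunks_done=1
Byte 9 = 0x0A: mode=DATA remaining=1 emitted=2 chunks_done=1

Answer: DATA 1 2 1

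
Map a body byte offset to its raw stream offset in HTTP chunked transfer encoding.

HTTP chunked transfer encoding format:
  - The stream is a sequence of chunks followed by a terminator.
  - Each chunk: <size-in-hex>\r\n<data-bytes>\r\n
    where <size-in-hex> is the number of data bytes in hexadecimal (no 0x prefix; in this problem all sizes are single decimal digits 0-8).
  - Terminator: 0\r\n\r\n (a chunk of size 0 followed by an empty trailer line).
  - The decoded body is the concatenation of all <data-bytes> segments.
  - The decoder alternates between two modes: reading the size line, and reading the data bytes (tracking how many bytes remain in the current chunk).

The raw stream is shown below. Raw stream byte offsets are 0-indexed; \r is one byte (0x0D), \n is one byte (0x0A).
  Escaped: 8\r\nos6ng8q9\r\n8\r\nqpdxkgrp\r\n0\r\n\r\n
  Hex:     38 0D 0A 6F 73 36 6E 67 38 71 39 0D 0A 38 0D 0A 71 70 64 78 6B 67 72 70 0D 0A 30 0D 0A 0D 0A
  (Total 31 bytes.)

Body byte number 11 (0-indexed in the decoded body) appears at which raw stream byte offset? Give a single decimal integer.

Chunk 1: stream[0..1]='8' size=0x8=8, data at stream[3..11]='os6ng8q9' -> body[0..8], body so far='os6ng8q9'
Chunk 2: stream[13..14]='8' size=0x8=8, data at stream[16..24]='qpdxkgrp' -> body[8..16], body so far='os6ng8q9qpdxkgrp'
Chunk 3: stream[26..27]='0' size=0 (terminator). Final body='os6ng8q9qpdxkgrp' (16 bytes)
Body byte 11 at stream offset 19

Answer: 19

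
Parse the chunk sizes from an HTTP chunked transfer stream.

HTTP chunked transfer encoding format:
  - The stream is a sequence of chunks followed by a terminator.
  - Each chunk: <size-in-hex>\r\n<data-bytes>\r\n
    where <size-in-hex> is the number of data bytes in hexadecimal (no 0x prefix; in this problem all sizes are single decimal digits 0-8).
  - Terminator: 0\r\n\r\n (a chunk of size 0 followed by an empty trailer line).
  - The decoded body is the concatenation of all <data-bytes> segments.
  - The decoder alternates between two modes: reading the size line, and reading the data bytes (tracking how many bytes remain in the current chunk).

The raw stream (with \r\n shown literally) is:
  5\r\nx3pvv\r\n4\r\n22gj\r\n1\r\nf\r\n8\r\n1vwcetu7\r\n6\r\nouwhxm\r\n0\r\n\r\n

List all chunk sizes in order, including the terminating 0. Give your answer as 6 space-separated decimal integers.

Chunk 1: stream[0..1]='5' size=0x5=5, data at stream[3..8]='x3pvv' -> body[0..5], body so far='x3pvv'
Chunk 2: stream[10..11]='4' size=0x4=4, data at stream[13..17]='22gj' -> body[5..9], body so far='x3pvv22gj'
Chunk 3: stream[19..20]='1' size=0x1=1, data at stream[22..23]='f' -> body[9..10], body so far='x3pvv22gjf'
Chunk 4: stream[25..26]='8' size=0x8=8, data at stream[28..36]='1vwcetu7' -> body[10..18], body so far='x3pvv22gjf1vwcetu7'
Chunk 5: stream[38..39]='6' size=0x6=6, data at stream[41..47]='ouwhxm' -> body[18..24], body so far='x3pvv22gjf1vwcetu7ouwhxm'
Chunk 6: stream[49..50]='0' size=0 (terminator). Final body='x3pvv22gjf1vwcetu7ouwhxm' (24 bytes)

Answer: 5 4 1 8 6 0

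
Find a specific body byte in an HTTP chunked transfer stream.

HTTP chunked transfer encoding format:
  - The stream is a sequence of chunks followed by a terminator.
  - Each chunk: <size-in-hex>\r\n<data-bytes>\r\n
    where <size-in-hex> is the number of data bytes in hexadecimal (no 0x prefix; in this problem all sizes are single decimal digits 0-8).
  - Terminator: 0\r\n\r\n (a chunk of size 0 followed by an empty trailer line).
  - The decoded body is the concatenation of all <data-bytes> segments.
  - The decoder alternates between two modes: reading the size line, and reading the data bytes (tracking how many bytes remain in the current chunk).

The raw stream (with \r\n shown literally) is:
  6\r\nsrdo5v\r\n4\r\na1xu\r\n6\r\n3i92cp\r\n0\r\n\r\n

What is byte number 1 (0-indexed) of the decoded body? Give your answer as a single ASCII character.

Chunk 1: stream[0..1]='6' size=0x6=6, data at stream[3..9]='srdo5v' -> body[0..6], body so far='srdo5v'
Chunk 2: stream[11..12]='4' size=0x4=4, data at stream[14..18]='a1xu' -> body[6..10], body so far='srdo5va1xu'
Chunk 3: stream[20..21]='6' size=0x6=6, data at stream[23..29]='3i92cp' -> body[10..16], body so far='srdo5va1xu3i92cp'
Chunk 4: stream[31..32]='0' size=0 (terminator). Final body='srdo5va1xu3i92cp' (16 bytes)
Body byte 1 = 'r'

Answer: r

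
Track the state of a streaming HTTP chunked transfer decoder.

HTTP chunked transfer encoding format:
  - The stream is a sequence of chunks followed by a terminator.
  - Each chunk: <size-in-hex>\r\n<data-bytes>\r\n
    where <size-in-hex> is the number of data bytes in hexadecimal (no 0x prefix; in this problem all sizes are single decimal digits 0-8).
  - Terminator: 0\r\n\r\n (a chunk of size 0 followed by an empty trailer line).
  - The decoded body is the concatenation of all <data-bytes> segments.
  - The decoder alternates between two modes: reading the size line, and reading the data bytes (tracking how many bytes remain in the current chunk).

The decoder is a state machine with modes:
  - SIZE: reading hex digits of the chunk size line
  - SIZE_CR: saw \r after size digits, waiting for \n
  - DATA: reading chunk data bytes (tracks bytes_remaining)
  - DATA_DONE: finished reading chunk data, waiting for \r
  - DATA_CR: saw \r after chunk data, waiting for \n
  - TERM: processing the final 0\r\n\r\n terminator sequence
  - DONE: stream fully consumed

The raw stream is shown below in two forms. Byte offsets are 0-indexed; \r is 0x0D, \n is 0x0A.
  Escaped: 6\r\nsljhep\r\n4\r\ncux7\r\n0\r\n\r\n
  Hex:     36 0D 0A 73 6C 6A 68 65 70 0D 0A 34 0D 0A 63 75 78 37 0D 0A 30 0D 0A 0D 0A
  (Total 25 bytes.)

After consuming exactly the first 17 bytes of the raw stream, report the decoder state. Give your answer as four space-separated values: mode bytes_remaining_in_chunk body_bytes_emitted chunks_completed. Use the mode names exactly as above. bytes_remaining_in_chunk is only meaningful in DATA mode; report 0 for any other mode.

Byte 0 = '6': mode=SIZE remaining=0 emitted=0 chunks_done=0
Byte 1 = 0x0D: mode=SIZE_CR remaining=0 emitted=0 chunks_done=0
Byte 2 = 0x0A: mode=DATA remaining=6 emitted=0 chunks_done=0
Byte 3 = 's': mode=DATA remaining=5 emitted=1 chunks_done=0
Byte 4 = 'l': mode=DATA remaining=4 emitted=2 chunks_done=0
Byte 5 = 'j': mode=DATA remaining=3 emitted=3 chunks_done=0
Byte 6 = 'h': mode=DATA remaining=2 emitted=4 chunks_done=0
Byte 7 = 'e': mode=DATA remaining=1 emitted=5 chunks_done=0
Byte 8 = 'p': mode=DATA_DONE remaining=0 emitted=6 chunks_done=0
Byte 9 = 0x0D: mode=DATA_CR remaining=0 emitted=6 chunks_done=0
Byte 10 = 0x0A: mode=SIZE remaining=0 emitted=6 chunks_done=1
Byte 11 = '4': mode=SIZE remaining=0 emitted=6 chunks_done=1
Byte 12 = 0x0D: mode=SIZE_CR remaining=0 emitted=6 chunks_done=1
Byte 13 = 0x0A: mode=DATA remaining=4 emitted=6 chunks_done=1
Byte 14 = 'c': mode=DATA remaining=3 emitted=7 chunks_done=1
Byte 15 = 'u': mode=DATA remaining=2 emitted=8 chunks_done=1
Byte 16 = 'x': mode=DATA remaining=1 emitted=9 chunks_done=1

Answer: DATA 1 9 1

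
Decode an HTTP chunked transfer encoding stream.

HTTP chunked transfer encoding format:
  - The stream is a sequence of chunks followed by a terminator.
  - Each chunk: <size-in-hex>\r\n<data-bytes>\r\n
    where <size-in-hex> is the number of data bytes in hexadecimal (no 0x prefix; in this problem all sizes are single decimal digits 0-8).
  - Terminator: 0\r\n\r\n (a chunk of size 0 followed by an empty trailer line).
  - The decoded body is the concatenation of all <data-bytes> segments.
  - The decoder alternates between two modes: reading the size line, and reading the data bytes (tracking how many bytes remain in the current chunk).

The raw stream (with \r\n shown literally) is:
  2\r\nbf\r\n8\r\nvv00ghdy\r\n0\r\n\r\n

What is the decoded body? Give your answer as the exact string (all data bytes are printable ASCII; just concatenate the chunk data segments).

Chunk 1: stream[0..1]='2' size=0x2=2, data at stream[3..5]='bf' -> body[0..2], body so far='bf'
Chunk 2: stream[7..8]='8' size=0x8=8, data at stream[10..18]='vv00ghdy' -> body[2..10], body so far='bfvv00ghdy'
Chunk 3: stream[20..21]='0' size=0 (terminator). Final body='bfvv00ghdy' (10 bytes)

Answer: bfvv00ghdy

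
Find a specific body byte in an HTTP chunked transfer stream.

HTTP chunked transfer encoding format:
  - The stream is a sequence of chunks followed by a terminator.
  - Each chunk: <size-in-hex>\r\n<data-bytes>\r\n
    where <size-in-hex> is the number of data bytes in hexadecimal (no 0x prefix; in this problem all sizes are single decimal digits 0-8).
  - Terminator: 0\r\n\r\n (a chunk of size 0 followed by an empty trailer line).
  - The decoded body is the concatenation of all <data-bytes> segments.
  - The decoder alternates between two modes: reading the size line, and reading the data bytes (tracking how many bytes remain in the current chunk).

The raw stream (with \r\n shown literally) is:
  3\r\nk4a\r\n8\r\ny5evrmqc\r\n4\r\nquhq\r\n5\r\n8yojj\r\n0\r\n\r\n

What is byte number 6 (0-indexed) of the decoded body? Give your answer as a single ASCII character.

Chunk 1: stream[0..1]='3' size=0x3=3, data at stream[3..6]='k4a' -> body[0..3], body so far='k4a'
Chunk 2: stream[8..9]='8' size=0x8=8, data at stream[11..19]='y5evrmqc' -> body[3..11], body so far='k4ay5evrmqc'
Chunk 3: stream[21..22]='4' size=0x4=4, data at stream[24..28]='quhq' -> body[11..15], body so far='k4ay5evrmqcquhq'
Chunk 4: stream[30..31]='5' size=0x5=5, data at stream[33..38]='8yojj' -> body[15..20], body so far='k4ay5evrmqcquhq8yojj'
Chunk 5: stream[40..41]='0' size=0 (terminator). Final body='k4ay5evrmqcquhq8yojj' (20 bytes)
Body byte 6 = 'v'

Answer: v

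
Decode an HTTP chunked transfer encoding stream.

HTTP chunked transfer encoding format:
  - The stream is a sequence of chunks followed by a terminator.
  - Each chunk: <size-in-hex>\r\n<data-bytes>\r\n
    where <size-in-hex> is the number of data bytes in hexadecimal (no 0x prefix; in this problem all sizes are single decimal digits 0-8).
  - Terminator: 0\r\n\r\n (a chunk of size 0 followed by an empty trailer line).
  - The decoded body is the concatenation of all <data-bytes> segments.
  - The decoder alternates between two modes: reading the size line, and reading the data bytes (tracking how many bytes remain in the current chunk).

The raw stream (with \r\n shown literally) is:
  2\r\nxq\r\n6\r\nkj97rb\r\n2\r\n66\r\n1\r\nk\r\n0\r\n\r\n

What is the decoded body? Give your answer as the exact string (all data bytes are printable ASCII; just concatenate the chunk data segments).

Chunk 1: stream[0..1]='2' size=0x2=2, data at stream[3..5]='xq' -> body[0..2], body so far='xq'
Chunk 2: stream[7..8]='6' size=0x6=6, data at stream[10..16]='kj97rb' -> body[2..8], body so far='xqkj97rb'
Chunk 3: stream[18..19]='2' size=0x2=2, data at stream[21..23]='66' -> body[8..10], body so far='xqkj97rb66'
Chunk 4: stream[25..26]='1' size=0x1=1, data at stream[28..29]='k' -> body[10..11], body so far='xqkj97rb66k'
Chunk 5: stream[31..32]='0' size=0 (terminator). Final body='xqkj97rb66k' (11 bytes)

Answer: xqkj97rb66k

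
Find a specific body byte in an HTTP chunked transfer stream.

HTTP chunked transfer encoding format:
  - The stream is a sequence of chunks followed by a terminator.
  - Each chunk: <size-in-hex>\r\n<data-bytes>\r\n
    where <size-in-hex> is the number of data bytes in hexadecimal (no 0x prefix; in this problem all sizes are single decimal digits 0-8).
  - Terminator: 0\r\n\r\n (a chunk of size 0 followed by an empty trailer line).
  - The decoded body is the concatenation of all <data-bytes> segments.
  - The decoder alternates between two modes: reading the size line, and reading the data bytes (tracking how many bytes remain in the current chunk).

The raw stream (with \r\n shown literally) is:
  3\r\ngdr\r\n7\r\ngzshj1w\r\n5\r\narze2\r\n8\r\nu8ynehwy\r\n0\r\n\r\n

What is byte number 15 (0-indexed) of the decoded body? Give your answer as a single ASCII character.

Answer: u

Derivation:
Chunk 1: stream[0..1]='3' size=0x3=3, data at stream[3..6]='gdr' -> body[0..3], body so far='gdr'
Chunk 2: stream[8..9]='7' size=0x7=7, data at stream[11..18]='gzshj1w' -> body[3..10], body so far='gdrgzshj1w'
Chunk 3: stream[20..21]='5' size=0x5=5, data at stream[23..28]='arze2' -> body[10..15], body so far='gdrgzshj1warze2'
Chunk 4: stream[30..31]='8' size=0x8=8, data at stream[33..41]='u8ynehwy' -> body[15..23], body so far='gdrgzshj1warze2u8ynehwy'
Chunk 5: stream[43..44]='0' size=0 (terminator). Final body='gdrgzshj1warze2u8ynehwy' (23 bytes)
Body byte 15 = 'u'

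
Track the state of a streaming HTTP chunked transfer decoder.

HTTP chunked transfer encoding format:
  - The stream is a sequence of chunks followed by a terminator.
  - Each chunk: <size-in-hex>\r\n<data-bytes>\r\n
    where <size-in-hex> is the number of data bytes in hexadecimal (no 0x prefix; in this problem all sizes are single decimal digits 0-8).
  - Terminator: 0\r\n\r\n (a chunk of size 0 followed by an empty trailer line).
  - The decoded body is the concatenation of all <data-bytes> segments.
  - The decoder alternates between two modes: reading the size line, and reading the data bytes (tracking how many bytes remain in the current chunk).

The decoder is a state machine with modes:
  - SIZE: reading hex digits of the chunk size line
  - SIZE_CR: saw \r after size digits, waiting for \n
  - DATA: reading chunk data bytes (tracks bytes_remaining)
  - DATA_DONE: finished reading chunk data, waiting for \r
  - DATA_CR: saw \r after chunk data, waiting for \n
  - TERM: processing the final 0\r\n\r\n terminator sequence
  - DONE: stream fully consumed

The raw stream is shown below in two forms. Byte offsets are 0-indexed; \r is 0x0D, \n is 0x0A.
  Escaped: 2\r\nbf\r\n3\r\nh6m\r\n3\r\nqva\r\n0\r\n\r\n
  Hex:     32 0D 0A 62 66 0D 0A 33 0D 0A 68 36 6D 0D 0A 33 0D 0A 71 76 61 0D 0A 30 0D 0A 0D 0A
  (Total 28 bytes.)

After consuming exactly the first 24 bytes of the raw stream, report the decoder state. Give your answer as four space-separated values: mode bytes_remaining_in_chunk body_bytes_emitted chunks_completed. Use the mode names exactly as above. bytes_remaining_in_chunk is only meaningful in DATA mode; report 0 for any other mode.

Answer: SIZE 0 8 3

Derivation:
Byte 0 = '2': mode=SIZE remaining=0 emitted=0 chunks_done=0
Byte 1 = 0x0D: mode=SIZE_CR remaining=0 emitted=0 chunks_done=0
Byte 2 = 0x0A: mode=DATA remaining=2 emitted=0 chunks_done=0
Byte 3 = 'b': mode=DATA remaining=1 emitted=1 chunks_done=0
Byte 4 = 'f': mode=DATA_DONE remaining=0 emitted=2 chunks_done=0
Byte 5 = 0x0D: mode=DATA_CR remaining=0 emitted=2 chunks_done=0
Byte 6 = 0x0A: mode=SIZE remaining=0 emitted=2 chunks_done=1
Byte 7 = '3': mode=SIZE remaining=0 emitted=2 chunks_done=1
Byte 8 = 0x0D: mode=SIZE_CR remaining=0 emitted=2 chunks_done=1
Byte 9 = 0x0A: mode=DATA remaining=3 emitted=2 chunks_done=1
Byte 10 = 'h': mode=DATA remaining=2 emitted=3 chunks_done=1
Byte 11 = '6': mode=DATA remaining=1 emitted=4 chunks_done=1
Byte 12 = 'm': mode=DATA_DONE remaining=0 emitted=5 chunks_done=1
Byte 13 = 0x0D: mode=DATA_CR remaining=0 emitted=5 chunks_done=1
Byte 14 = 0x0A: mode=SIZE remaining=0 emitted=5 chunks_done=2
Byte 15 = '3': mode=SIZE remaining=0 emitted=5 chunks_done=2
Byte 16 = 0x0D: mode=SIZE_CR remaining=0 emitted=5 chunks_done=2
Byte 17 = 0x0A: mode=DATA remaining=3 emitted=5 chunks_done=2
Byte 18 = 'q': mode=DATA remaining=2 emitted=6 chunks_done=2
Byte 19 = 'v': mode=DATA remaining=1 emitted=7 chunks_done=2
Byte 20 = 'a': mode=DATA_DONE remaining=0 emitted=8 chunks_done=2
Byte 21 = 0x0D: mode=DATA_CR remaining=0 emitted=8 chunks_done=2
Byte 22 = 0x0A: mode=SIZE remaining=0 emitted=8 chunks_done=3
Byte 23 = '0': mode=SIZE remaining=0 emitted=8 chunks_done=3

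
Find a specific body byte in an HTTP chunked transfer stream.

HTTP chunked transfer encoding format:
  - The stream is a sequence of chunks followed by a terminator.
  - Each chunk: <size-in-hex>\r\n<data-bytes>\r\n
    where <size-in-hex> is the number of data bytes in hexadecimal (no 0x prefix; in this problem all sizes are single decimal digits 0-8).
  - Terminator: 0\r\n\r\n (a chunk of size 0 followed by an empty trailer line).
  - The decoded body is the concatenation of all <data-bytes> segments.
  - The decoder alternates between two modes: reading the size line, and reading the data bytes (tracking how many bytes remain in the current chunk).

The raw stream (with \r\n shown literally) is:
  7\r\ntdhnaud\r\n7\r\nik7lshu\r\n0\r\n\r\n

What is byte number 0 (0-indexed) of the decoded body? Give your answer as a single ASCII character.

Chunk 1: stream[0..1]='7' size=0x7=7, data at stream[3..10]='tdhnaud' -> body[0..7], body so far='tdhnaud'
Chunk 2: stream[12..13]='7' size=0x7=7, data at stream[15..22]='ik7lshu' -> body[7..14], body so far='tdhnaudik7lshu'
Chunk 3: stream[24..25]='0' size=0 (terminator). Final body='tdhnaudik7lshu' (14 bytes)
Body byte 0 = 't'

Answer: t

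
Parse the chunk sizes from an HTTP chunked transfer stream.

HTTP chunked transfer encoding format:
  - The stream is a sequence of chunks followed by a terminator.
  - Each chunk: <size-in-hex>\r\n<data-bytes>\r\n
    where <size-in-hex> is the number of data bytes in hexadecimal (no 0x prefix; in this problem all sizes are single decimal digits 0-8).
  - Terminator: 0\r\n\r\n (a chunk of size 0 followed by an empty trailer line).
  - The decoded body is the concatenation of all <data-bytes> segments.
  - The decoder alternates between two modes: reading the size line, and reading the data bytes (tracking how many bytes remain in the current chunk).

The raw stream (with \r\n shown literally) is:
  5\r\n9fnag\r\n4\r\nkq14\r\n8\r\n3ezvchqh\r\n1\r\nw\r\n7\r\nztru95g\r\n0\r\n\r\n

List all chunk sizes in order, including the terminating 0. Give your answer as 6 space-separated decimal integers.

Answer: 5 4 8 1 7 0

Derivation:
Chunk 1: stream[0..1]='5' size=0x5=5, data at stream[3..8]='9fnag' -> body[0..5], body so far='9fnag'
Chunk 2: stream[10..11]='4' size=0x4=4, data at stream[13..17]='kq14' -> body[5..9], body so far='9fnagkq14'
Chunk 3: stream[19..20]='8' size=0x8=8, data at stream[22..30]='3ezvchqh' -> body[9..17], body so far='9fnagkq143ezvchqh'
Chunk 4: stream[32..33]='1' size=0x1=1, data at stream[35..36]='w' -> body[17..18], body so far='9fnagkq143ezvchqhw'
Chunk 5: stream[38..39]='7' size=0x7=7, data at stream[41..48]='ztru95g' -> body[18..25], body so far='9fnagkq143ezvchqhwztru95g'
Chunk 6: stream[50..51]='0' size=0 (terminator). Final body='9fnagkq143ezvchqhwztru95g' (25 bytes)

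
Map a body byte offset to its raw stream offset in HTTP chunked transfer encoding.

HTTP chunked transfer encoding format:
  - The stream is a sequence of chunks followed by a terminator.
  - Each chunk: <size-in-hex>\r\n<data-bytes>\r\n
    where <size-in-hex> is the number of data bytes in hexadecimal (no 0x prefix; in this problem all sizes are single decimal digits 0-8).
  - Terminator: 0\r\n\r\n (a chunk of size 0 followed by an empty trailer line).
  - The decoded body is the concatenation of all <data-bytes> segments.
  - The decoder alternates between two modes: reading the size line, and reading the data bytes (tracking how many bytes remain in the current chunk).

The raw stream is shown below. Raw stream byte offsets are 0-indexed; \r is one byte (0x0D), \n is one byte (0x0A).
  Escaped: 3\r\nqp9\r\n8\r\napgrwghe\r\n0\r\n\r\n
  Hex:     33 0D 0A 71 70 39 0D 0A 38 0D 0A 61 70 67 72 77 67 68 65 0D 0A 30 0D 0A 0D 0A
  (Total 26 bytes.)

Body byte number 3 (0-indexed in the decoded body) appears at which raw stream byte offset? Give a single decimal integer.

Chunk 1: stream[0..1]='3' size=0x3=3, data at stream[3..6]='qp9' -> body[0..3], body so far='qp9'
Chunk 2: stream[8..9]='8' size=0x8=8, data at stream[11..19]='apgrwghe' -> body[3..11], body so far='qp9apgrwghe'
Chunk 3: stream[21..22]='0' size=0 (terminator). Final body='qp9apgrwghe' (11 bytes)
Body byte 3 at stream offset 11

Answer: 11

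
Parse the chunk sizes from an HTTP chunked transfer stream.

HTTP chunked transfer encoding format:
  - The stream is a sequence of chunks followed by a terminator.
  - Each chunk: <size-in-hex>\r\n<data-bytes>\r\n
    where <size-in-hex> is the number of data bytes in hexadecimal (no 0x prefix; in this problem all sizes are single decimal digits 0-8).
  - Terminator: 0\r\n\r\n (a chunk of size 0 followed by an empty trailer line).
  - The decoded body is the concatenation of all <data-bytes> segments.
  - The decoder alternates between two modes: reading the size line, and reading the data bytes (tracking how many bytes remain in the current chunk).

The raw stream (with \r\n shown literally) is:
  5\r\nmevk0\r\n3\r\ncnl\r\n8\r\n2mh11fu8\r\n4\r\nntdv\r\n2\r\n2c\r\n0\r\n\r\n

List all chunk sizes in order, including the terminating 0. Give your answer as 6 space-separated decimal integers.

Answer: 5 3 8 4 2 0

Derivation:
Chunk 1: stream[0..1]='5' size=0x5=5, data at stream[3..8]='mevk0' -> body[0..5], body so far='mevk0'
Chunk 2: stream[10..11]='3' size=0x3=3, data at stream[13..16]='cnl' -> body[5..8], body so far='mevk0cnl'
Chunk 3: stream[18..19]='8' size=0x8=8, data at stream[21..29]='2mh11fu8' -> body[8..16], body so far='mevk0cnl2mh11fu8'
Chunk 4: stream[31..32]='4' size=0x4=4, data at stream[34..38]='ntdv' -> body[16..20], body so far='mevk0cnl2mh11fu8ntdv'
Chunk 5: stream[40..41]='2' size=0x2=2, data at stream[43..45]='2c' -> body[20..22], body so far='mevk0cnl2mh11fu8ntdv2c'
Chunk 6: stream[47..48]='0' size=0 (terminator). Final body='mevk0cnl2mh11fu8ntdv2c' (22 bytes)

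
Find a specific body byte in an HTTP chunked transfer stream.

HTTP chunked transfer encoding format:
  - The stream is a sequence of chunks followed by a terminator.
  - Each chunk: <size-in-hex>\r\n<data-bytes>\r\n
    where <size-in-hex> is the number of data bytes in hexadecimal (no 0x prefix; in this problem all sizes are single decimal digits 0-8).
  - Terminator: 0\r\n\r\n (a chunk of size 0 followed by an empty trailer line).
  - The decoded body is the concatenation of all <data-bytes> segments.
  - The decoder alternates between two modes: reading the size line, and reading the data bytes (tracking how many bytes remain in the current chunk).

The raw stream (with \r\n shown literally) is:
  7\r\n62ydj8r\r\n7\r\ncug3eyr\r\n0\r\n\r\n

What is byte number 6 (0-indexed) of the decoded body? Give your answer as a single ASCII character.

Answer: r

Derivation:
Chunk 1: stream[0..1]='7' size=0x7=7, data at stream[3..10]='62ydj8r' -> body[0..7], body so far='62ydj8r'
Chunk 2: stream[12..13]='7' size=0x7=7, data at stream[15..22]='cug3eyr' -> body[7..14], body so far='62ydj8rcug3eyr'
Chunk 3: stream[24..25]='0' size=0 (terminator). Final body='62ydj8rcug3eyr' (14 bytes)
Body byte 6 = 'r'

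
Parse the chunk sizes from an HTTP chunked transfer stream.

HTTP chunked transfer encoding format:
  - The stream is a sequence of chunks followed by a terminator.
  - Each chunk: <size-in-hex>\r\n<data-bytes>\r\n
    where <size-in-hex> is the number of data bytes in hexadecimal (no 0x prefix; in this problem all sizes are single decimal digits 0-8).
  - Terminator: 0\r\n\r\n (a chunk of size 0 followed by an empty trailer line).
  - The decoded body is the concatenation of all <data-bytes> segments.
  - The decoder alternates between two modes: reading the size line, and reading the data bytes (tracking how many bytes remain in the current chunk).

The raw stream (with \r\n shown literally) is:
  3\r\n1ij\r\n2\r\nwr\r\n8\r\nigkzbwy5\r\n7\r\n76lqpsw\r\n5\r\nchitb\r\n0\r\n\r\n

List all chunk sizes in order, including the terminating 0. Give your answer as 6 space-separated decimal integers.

Chunk 1: stream[0..1]='3' size=0x3=3, data at stream[3..6]='1ij' -> body[0..3], body so far='1ij'
Chunk 2: stream[8..9]='2' size=0x2=2, data at stream[11..13]='wr' -> body[3..5], body so far='1ijwr'
Chunk 3: stream[15..16]='8' size=0x8=8, data at stream[18..26]='igkzbwy5' -> body[5..13], body so far='1ijwrigkzbwy5'
Chunk 4: stream[28..29]='7' size=0x7=7, data at stream[31..38]='76lqpsw' -> body[13..20], body so far='1ijwrigkzbwy576lqpsw'
Chunk 5: stream[40..41]='5' size=0x5=5, data at stream[43..48]='chitb' -> body[20..25], body so far='1ijwrigkzbwy576lqpswchitb'
Chunk 6: stream[50..51]='0' size=0 (terminator). Final body='1ijwrigkzbwy576lqpswchitb' (25 bytes)

Answer: 3 2 8 7 5 0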